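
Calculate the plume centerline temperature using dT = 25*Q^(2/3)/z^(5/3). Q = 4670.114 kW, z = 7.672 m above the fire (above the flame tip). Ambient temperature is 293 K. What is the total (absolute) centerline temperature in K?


Q^(2/3) = 279.39
z^(5/3) = 29.843
dT = 25 * 279.39 / 29.843 = 234.05 K
T = 293 + 234.05 = 527.05 K

527.05 K


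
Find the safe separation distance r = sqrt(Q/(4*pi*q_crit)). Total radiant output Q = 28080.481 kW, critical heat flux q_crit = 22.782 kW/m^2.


4*pi*q_crit = 286.29
Q/(4*pi*q_crit) = 98.085
r = sqrt(98.085) = 9.9038 m

9.9038 m


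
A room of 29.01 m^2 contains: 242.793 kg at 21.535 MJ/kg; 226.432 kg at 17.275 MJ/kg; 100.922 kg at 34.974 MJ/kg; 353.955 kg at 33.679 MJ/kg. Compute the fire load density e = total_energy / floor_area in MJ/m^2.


Total energy = 242.793*21.535 + 226.432*17.275 + 100.922*34.974 + 353.955*33.679
= 5228.547 + 3911.613 + 3529.646 + 11920.85
= 24590.66 MJ
e = 24590.66 / 29.01 = 847.66 MJ/m^2

847.66 MJ/m^2


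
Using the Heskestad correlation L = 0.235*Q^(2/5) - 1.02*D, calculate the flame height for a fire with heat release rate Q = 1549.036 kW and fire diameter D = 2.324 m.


Q^(2/5) = 18.881
0.235 * Q^(2/5) = 4.4370
1.02 * D = 2.3705
L = 2.0666 m

2.0666 m


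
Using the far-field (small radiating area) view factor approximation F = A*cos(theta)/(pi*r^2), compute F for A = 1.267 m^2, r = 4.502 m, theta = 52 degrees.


cos(52 deg) = 0.61566
pi*r^2 = 63.674
F = 1.267 * 0.61566 / 63.674 = 0.012251

0.012251


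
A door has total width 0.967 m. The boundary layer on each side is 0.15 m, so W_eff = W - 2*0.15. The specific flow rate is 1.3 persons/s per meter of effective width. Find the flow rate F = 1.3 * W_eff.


W_eff = 0.967 - 0.30 = 0.667 m
F = 1.3 * 0.667 = 0.86710 persons/s

0.86710 persons/s


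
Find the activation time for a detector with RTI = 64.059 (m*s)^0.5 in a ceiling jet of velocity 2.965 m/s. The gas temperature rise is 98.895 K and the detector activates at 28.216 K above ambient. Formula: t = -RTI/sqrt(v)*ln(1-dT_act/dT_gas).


dT_act/dT_gas = 0.28531
ln(1 - 0.28531) = -0.33591
t = -64.059 / sqrt(2.965) * -0.33591 = 12.497 s

12.497 s


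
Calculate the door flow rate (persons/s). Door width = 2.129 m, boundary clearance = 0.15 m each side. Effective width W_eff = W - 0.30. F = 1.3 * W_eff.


W_eff = 2.129 - 0.30 = 1.829 m
F = 1.3 * 1.829 = 2.3777 persons/s

2.3777 persons/s


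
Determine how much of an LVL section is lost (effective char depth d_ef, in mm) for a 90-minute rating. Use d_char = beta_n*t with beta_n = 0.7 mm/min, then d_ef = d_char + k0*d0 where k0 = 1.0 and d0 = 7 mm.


d_char = 0.7 * 90 = 63 mm
d_ef = 63 + 1.0*7 = 70 mm

70 mm


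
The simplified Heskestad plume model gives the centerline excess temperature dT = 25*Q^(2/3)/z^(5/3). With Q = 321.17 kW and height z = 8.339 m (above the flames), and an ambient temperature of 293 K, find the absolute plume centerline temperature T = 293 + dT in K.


Q^(2/3) = 46.898
z^(5/3) = 34.292
dT = 25 * 46.898 / 34.292 = 34.191 K
T = 293 + 34.191 = 327.19 K

327.19 K


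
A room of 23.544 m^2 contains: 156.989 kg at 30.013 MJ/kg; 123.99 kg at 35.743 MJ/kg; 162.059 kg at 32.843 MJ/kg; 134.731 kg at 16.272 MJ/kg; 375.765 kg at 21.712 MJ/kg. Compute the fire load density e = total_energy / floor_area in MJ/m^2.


Total energy = 156.989*30.013 + 123.99*35.743 + 162.059*32.843 + 134.731*16.272 + 375.765*21.712
= 4711.711 + 4431.775 + 5322.504 + 2192.343 + 8158.610
= 24816.94 MJ
e = 24816.94 / 23.544 = 1054.1 MJ/m^2

1054.1 MJ/m^2


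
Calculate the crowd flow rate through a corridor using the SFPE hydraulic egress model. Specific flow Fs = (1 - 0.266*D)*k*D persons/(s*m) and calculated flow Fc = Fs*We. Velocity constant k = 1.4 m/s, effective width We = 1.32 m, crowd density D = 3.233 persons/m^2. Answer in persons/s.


1 - 0.266*D = 1 - 0.266*3.233 = 0.14002
Fs = 0.14002 * 1.4 * 3.233 = 0.63377 persons/(s*m)
Fc = 0.63377 * 1.32 = 0.83657 persons/s

0.83657 persons/s


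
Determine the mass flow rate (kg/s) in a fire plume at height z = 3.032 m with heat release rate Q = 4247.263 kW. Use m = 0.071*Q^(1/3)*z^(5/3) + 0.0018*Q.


Q^(1/3) = 16.195
z^(5/3) = 6.3516
First term = 0.071 * 16.195 * 6.3516 = 7.3031
Second term = 0.0018 * 4247.263 = 7.6451
m = 14.948 kg/s

14.948 kg/s


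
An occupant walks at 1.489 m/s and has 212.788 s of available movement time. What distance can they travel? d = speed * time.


d = 1.489 * 212.788 = 316.84 m

316.84 m


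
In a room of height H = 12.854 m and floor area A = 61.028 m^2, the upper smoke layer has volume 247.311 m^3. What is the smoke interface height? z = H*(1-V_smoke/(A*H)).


V/(A*H) = 0.31527
1 - 0.31527 = 0.68473
z = 12.854 * 0.68473 = 8.8016 m

8.8016 m


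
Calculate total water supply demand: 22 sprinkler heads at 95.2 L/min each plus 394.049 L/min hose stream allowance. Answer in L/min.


Sprinkler demand = 22 * 95.2 = 2094.4 L/min
Total = 2094.4 + 394.049 = 2488.449 L/min

2488.449 L/min


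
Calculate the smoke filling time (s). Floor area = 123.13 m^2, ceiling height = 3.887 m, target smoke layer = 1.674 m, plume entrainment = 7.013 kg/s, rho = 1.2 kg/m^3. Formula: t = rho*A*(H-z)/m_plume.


H - z = 2.213 m
t = 1.2 * 123.13 * 2.213 / 7.013 = 46.625 s

46.625 s


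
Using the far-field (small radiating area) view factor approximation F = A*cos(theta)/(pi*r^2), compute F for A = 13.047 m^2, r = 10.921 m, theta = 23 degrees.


cos(23 deg) = 0.92050
pi*r^2 = 374.69
F = 13.047 * 0.92050 / 374.69 = 0.032053

0.032053


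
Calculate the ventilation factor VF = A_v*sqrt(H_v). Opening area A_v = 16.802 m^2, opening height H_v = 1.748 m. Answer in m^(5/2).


sqrt(H_v) = 1.3221
VF = 16.802 * 1.3221 = 22.214 m^(5/2)

22.214 m^(5/2)


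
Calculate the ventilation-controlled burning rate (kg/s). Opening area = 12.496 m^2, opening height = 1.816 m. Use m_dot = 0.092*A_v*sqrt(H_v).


sqrt(H_v) = 1.3476
m_dot = 0.092 * 12.496 * 1.3476 = 1.5492 kg/s

1.5492 kg/s


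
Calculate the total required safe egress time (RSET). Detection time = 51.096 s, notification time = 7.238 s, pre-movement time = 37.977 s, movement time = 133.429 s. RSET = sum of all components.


Total = 51.096 + 7.238 + 37.977 + 133.429 = 229.74 s

229.74 s


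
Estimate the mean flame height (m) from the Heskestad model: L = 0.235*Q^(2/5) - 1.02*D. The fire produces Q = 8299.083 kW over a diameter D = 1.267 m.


Q^(2/5) = 36.950
0.235 * Q^(2/5) = 8.6832
1.02 * D = 1.2923
L = 7.3909 m

7.3909 m


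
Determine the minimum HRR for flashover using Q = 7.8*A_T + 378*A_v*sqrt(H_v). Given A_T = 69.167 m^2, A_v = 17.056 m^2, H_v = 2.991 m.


7.8*A_T = 539.50
sqrt(H_v) = 1.7295
378*A_v*sqrt(H_v) = 11150
Q = 539.50 + 11150 = 11690 kW

11690 kW


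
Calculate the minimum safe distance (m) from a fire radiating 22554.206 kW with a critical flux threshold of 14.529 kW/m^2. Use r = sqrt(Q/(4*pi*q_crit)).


4*pi*q_crit = 182.58
Q/(4*pi*q_crit) = 123.53
r = sqrt(123.53) = 11.115 m

11.115 m


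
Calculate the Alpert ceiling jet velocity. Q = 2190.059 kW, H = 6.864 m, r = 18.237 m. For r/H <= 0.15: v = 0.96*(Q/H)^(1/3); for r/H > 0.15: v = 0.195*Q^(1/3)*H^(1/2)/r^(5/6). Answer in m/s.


r/H = 18.237 / 6.864 = 2.6569
r/H > 0.15, so v = 0.195*Q^(1/3)*H^(1/2)/r^(5/6)
Q^(1/3) = 12.986
H^(1/2) = 2.6199
r^(5/6) = 11.241
v = 0.195 * 12.986 * 2.6199 / 11.241 = 0.59022 m/s

0.59022 m/s


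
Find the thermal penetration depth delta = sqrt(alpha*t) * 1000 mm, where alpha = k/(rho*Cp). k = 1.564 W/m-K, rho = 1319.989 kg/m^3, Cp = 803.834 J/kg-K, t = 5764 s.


alpha = 1.564 / (1319.989 * 803.834) = 1.4740e-06 m^2/s
alpha * t = 0.0084962
delta = sqrt(0.0084962) * 1000 = 92.175 mm

92.175 mm


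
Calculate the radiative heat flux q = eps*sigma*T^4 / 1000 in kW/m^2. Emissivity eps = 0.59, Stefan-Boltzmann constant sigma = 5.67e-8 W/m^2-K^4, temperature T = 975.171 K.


T^4 = 9.0432e+11
q = 0.59 * 5.67e-8 * 9.0432e+11 / 1000 = 30.252 kW/m^2

30.252 kW/m^2


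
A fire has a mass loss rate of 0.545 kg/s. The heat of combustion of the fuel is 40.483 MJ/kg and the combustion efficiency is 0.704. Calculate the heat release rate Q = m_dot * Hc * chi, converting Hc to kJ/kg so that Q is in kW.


Hc = 40.483 MJ/kg = 40.483 * 1000 kJ/kg = 40483 kJ/kg
Q = 0.545 kg/s * 40483 kJ/kg * 0.704 = 15533 kW

15533 kW


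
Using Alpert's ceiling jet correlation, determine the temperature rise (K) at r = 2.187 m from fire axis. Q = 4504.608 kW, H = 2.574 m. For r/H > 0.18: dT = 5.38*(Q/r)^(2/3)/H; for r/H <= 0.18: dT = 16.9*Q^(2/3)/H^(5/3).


r/H = 2.187 / 2.574 = 0.84965
r/H > 0.18, so dT = 5.38*(Q/r)^(2/3)/H
Q/r = 2059.7
(Q/r)^(2/3) = 161.88
dT = 5.38 * 161.88 / 2.574 = 338.36 K

338.36 K


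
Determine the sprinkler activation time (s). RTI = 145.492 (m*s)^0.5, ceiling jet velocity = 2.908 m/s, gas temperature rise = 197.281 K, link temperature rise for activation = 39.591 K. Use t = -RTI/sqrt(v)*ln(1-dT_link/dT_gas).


dT_link/dT_gas = 0.20068
ln(1 - 0.20068) = -0.22400
t = -145.492 / sqrt(2.908) * -0.22400 = 19.111 s

19.111 s


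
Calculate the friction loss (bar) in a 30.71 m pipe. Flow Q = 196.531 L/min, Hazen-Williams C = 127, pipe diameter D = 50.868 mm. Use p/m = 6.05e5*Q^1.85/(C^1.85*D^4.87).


Q^1.85 = 17492
C^1.85 = 7799.0
D^4.87 = 2.0436e+08
p/m = 0.0066402 bar/m
p_total = 0.0066402 * 30.71 = 0.20392 bar

0.20392 bar


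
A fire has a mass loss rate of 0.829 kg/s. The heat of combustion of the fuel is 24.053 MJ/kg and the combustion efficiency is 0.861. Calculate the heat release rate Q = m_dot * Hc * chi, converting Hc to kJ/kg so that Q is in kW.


Hc = 24.053 MJ/kg = 24.053 * 1000 kJ/kg = 24053 kJ/kg
Q = 0.829 kg/s * 24053 kJ/kg * 0.861 = 17168 kW

17168 kW


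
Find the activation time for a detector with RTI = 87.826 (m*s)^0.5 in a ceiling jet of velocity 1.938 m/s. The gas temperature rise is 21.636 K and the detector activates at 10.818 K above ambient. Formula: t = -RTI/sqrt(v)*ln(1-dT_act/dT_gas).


dT_act/dT_gas = 0.5
ln(1 - 0.5) = -0.69315
t = -87.826 / sqrt(1.938) * -0.69315 = 43.729 s

43.729 s


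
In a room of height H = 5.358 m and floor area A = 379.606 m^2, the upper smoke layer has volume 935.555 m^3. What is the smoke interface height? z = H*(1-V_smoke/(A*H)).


V/(A*H) = 0.45997
1 - 0.45997 = 0.54003
z = 5.358 * 0.54003 = 2.8935 m

2.8935 m


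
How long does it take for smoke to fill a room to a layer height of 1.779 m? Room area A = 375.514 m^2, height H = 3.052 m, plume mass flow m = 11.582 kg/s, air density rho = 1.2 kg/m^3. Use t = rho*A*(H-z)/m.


H - z = 1.273 m
t = 1.2 * 375.514 * 1.273 / 11.582 = 49.528 s

49.528 s


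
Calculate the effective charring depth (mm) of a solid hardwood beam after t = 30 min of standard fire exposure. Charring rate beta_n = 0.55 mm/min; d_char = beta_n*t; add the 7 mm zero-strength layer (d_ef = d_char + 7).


d_char = 0.55 * 30 = 16.5 mm
d_ef = 16.5 + 1.0*7 = 23.5 mm

23.5 mm


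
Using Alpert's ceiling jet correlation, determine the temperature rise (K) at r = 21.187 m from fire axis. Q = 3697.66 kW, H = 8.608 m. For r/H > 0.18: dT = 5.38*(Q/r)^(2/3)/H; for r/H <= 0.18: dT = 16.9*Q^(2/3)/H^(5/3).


r/H = 21.187 / 8.608 = 2.4613
r/H > 0.18, so dT = 5.38*(Q/r)^(2/3)/H
Q/r = 174.52
(Q/r)^(2/3) = 31.230
dT = 5.38 * 31.230 / 8.608 = 19.519 K

19.519 K


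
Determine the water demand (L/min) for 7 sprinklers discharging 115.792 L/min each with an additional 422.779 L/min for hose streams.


Sprinkler demand = 7 * 115.792 = 810.544 L/min
Total = 810.544 + 422.779 = 1233.323 L/min

1233.323 L/min


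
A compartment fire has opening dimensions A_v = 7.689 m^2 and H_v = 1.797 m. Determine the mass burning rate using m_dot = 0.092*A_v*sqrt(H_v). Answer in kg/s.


sqrt(H_v) = 1.3405
m_dot = 0.092 * 7.689 * 1.3405 = 0.94827 kg/s

0.94827 kg/s


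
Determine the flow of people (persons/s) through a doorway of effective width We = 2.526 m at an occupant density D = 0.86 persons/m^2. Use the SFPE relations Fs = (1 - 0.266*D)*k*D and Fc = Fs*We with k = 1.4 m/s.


1 - 0.266*D = 1 - 0.266*0.86 = 0.77124
Fs = 0.77124 * 1.4 * 0.86 = 0.92857 persons/(s*m)
Fc = 0.92857 * 2.526 = 2.3456 persons/s

2.3456 persons/s


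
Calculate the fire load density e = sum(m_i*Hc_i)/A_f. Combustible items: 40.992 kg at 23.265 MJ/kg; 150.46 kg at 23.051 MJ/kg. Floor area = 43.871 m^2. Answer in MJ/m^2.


Total energy = 40.992*23.265 + 150.46*23.051
= 953.6789 + 3468.253
= 4421.932 MJ
e = 4421.932 / 43.871 = 100.79 MJ/m^2

100.79 MJ/m^2


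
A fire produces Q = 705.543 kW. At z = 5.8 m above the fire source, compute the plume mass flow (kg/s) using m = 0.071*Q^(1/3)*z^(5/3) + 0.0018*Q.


Q^(1/3) = 8.9024
z^(5/3) = 18.723
First term = 0.071 * 8.9024 * 18.723 = 11.834
Second term = 0.0018 * 705.543 = 1.2700
m = 13.104 kg/s

13.104 kg/s


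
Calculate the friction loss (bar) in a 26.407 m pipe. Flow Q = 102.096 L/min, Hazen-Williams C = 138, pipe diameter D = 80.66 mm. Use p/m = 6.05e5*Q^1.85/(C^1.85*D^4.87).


Q^1.85 = 5207.9
C^1.85 = 9094.4
D^4.87 = 1.9294e+09
p/m = 0.00017956 bar/m
p_total = 0.00017956 * 26.407 = 0.0047418 bar

0.0047418 bar


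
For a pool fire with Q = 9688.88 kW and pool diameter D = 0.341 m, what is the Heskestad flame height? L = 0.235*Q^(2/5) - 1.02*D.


Q^(2/5) = 39.311
0.235 * Q^(2/5) = 9.2380
1.02 * D = 0.34782
L = 8.8902 m

8.8902 m


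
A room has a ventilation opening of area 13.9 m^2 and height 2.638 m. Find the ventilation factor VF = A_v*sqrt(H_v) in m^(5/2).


sqrt(H_v) = 1.6242
VF = 13.9 * 1.6242 = 22.576 m^(5/2)

22.576 m^(5/2)


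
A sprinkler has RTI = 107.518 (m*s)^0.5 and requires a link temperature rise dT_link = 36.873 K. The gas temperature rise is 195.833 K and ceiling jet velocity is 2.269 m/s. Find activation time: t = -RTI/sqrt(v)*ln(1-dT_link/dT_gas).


dT_link/dT_gas = 0.18829
ln(1 - 0.18829) = -0.20861
t = -107.518 / sqrt(2.269) * -0.20861 = 14.890 s

14.890 s


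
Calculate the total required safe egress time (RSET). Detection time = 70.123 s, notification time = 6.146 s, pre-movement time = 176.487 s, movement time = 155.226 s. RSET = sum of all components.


Total = 70.123 + 6.146 + 176.487 + 155.226 = 407.982 s

407.982 s


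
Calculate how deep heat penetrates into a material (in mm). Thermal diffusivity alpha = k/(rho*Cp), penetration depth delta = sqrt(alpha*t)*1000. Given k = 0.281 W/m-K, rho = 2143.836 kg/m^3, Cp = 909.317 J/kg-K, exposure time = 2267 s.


alpha = 0.281 / (2143.836 * 909.317) = 1.4414e-07 m^2/s
alpha * t = 0.00032678
delta = sqrt(0.00032678) * 1000 = 18.077 mm

18.077 mm


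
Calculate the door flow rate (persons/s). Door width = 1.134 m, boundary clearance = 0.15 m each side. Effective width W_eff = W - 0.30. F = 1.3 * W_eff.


W_eff = 1.134 - 0.30 = 0.834 m
F = 1.3 * 0.834 = 1.0842 persons/s

1.0842 persons/s


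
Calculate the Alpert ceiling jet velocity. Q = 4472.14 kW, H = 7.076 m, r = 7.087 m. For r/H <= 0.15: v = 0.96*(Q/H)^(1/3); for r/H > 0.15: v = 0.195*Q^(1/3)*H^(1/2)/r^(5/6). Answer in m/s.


r/H = 7.087 / 7.076 = 1.0016
r/H > 0.15, so v = 0.195*Q^(1/3)*H^(1/2)/r^(5/6)
Q^(1/3) = 16.475
H^(1/2) = 2.6601
r^(5/6) = 5.1135
v = 0.195 * 16.475 * 2.6601 / 5.1135 = 1.6713 m/s

1.6713 m/s


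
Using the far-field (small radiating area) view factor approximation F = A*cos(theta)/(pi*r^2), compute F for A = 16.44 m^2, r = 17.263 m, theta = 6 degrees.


cos(6 deg) = 0.99452
pi*r^2 = 936.23
F = 16.44 * 0.99452 / 936.23 = 0.017464

0.017464


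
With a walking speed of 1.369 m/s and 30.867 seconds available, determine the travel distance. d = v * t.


d = 1.369 * 30.867 = 42.257 m

42.257 m


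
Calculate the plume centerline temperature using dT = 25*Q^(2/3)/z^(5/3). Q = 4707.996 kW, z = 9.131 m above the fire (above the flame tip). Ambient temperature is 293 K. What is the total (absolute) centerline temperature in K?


Q^(2/3) = 280.90
z^(5/3) = 39.890
dT = 25 * 280.90 / 39.890 = 176.05 K
T = 293 + 176.05 = 469.05 K

469.05 K


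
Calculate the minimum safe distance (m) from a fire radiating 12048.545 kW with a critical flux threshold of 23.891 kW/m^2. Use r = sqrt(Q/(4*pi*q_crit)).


4*pi*q_crit = 300.22
Q/(4*pi*q_crit) = 40.132
r = sqrt(40.132) = 6.3350 m

6.3350 m


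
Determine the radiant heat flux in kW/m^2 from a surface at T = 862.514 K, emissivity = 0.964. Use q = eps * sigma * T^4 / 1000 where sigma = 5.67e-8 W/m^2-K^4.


T^4 = 5.5343e+11
q = 0.964 * 5.67e-8 * 5.5343e+11 / 1000 = 30.250 kW/m^2

30.250 kW/m^2


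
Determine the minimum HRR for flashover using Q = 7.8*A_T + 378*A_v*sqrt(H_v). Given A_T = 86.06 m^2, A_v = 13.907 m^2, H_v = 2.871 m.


7.8*A_T = 671.268
sqrt(H_v) = 1.6944
378*A_v*sqrt(H_v) = 8907.2
Q = 671.268 + 8907.2 = 9578.5 kW

9578.5 kW


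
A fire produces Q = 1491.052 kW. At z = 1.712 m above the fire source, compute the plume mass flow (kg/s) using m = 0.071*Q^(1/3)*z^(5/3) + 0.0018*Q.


Q^(1/3) = 11.424
z^(5/3) = 2.4500
First term = 0.071 * 11.424 * 2.4500 = 1.9873
Second term = 0.0018 * 1491.052 = 2.6839
m = 4.6712 kg/s

4.6712 kg/s


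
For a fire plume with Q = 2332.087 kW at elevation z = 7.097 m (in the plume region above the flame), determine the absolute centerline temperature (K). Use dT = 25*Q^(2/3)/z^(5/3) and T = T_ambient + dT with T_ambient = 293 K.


Q^(2/3) = 175.86
z^(5/3) = 26.209
dT = 25 * 175.86 / 26.209 = 167.74 K
T = 293 + 167.74 = 460.74 K

460.74 K


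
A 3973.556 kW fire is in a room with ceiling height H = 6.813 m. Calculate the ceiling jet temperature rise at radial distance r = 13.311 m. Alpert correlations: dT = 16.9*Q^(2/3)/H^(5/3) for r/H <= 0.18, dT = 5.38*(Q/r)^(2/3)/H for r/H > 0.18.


r/H = 13.311 / 6.813 = 1.9538
r/H > 0.18, so dT = 5.38*(Q/r)^(2/3)/H
Q/r = 298.52
(Q/r)^(2/3) = 44.666
dT = 5.38 * 44.666 / 6.813 = 35.271 K

35.271 K


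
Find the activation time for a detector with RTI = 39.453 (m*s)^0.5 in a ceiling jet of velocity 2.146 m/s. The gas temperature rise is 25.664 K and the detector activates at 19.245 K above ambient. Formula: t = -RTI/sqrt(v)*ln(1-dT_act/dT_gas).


dT_act/dT_gas = 0.74988
ln(1 - 0.74988) = -1.3858
t = -39.453 / sqrt(2.146) * -1.3858 = 37.323 s

37.323 s


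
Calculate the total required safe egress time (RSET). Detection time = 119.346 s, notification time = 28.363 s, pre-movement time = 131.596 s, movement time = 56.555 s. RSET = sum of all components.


Total = 119.346 + 28.363 + 131.596 + 56.555 = 335.86 s

335.86 s


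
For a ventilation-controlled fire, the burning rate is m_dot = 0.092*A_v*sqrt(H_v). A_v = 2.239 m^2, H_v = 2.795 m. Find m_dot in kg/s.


sqrt(H_v) = 1.6718
m_dot = 0.092 * 2.239 * 1.6718 = 0.34438 kg/s

0.34438 kg/s


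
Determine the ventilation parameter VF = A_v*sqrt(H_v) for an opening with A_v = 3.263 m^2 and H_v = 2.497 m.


sqrt(H_v) = 1.5802
VF = 3.263 * 1.5802 = 5.1562 m^(5/2)

5.1562 m^(5/2)


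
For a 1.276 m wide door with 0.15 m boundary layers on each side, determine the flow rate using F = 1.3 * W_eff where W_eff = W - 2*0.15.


W_eff = 1.276 - 0.30 = 0.976 m
F = 1.3 * 0.976 = 1.2688 persons/s

1.2688 persons/s


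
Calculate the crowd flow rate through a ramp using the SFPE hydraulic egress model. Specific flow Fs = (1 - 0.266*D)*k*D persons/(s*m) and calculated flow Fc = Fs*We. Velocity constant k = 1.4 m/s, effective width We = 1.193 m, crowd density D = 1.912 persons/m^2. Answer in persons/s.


1 - 0.266*D = 1 - 0.266*1.912 = 0.49141
Fs = 0.49141 * 1.4 * 1.912 = 1.3154 persons/(s*m)
Fc = 1.3154 * 1.193 = 1.5693 persons/s

1.5693 persons/s


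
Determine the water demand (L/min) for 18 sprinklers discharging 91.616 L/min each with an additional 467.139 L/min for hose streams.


Sprinkler demand = 18 * 91.616 = 1649.088 L/min
Total = 1649.088 + 467.139 = 2116.227 L/min

2116.227 L/min


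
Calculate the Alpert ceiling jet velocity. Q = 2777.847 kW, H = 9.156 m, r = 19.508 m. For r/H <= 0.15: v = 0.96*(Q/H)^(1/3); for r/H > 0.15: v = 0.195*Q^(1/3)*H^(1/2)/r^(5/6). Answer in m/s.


r/H = 19.508 / 9.156 = 2.1306
r/H > 0.15, so v = 0.195*Q^(1/3)*H^(1/2)/r^(5/6)
Q^(1/3) = 14.057
H^(1/2) = 3.0259
r^(5/6) = 11.890
v = 0.195 * 14.057 * 3.0259 / 11.890 = 0.69761 m/s

0.69761 m/s


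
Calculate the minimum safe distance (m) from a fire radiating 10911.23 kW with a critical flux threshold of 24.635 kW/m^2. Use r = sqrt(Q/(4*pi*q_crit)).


4*pi*q_crit = 309.57
Q/(4*pi*q_crit) = 35.246
r = sqrt(35.246) = 5.9368 m

5.9368 m


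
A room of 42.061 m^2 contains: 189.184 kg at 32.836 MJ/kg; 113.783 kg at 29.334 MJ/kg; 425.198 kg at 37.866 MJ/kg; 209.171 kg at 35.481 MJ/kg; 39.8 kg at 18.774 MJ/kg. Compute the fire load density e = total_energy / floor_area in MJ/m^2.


Total energy = 189.184*32.836 + 113.783*29.334 + 425.198*37.866 + 209.171*35.481 + 39.8*18.774
= 6212.046 + 3337.711 + 16100.55 + 7421.596 + 747.2052
= 33819.11 MJ
e = 33819.11 / 42.061 = 804.05 MJ/m^2

804.05 MJ/m^2


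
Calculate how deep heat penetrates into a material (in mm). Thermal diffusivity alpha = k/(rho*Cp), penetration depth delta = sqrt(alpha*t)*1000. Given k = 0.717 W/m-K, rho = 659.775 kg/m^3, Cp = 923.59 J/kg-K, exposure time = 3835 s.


alpha = 0.717 / (659.775 * 923.59) = 1.1766e-06 m^2/s
alpha * t = 0.0045124
delta = sqrt(0.0045124) * 1000 = 67.175 mm

67.175 mm


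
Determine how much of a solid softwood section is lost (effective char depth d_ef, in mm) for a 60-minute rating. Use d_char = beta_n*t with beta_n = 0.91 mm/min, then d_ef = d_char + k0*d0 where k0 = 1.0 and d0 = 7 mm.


d_char = 0.91 * 60 = 54.6 mm
d_ef = 54.6 + 1.0*7 = 61.6 mm

61.6 mm


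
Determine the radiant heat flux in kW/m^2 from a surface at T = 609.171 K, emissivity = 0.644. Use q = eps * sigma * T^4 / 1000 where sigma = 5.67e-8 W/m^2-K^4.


T^4 = 1.3771e+11
q = 0.644 * 5.67e-8 * 1.3771e+11 / 1000 = 5.0284 kW/m^2

5.0284 kW/m^2


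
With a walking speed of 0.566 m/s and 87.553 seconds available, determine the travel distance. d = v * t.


d = 0.566 * 87.553 = 49.555 m

49.555 m


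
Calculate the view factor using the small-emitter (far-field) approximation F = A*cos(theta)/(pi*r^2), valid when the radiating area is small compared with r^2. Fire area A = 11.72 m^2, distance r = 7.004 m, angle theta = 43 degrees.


cos(43 deg) = 0.73135
pi*r^2 = 154.11
F = 11.72 * 0.73135 / 154.11 = 0.055618

0.055618


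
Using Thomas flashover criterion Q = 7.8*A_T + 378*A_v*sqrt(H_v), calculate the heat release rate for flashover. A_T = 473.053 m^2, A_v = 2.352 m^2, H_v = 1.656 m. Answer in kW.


7.8*A_T = 3689.8
sqrt(H_v) = 1.2869
378*A_v*sqrt(H_v) = 1144.1
Q = 3689.8 + 1144.1 = 4833.9 kW

4833.9 kW


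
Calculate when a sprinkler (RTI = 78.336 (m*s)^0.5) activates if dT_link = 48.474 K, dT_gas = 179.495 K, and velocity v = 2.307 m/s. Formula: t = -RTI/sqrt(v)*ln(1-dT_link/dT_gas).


dT_link/dT_gas = 0.27006
ln(1 - 0.27006) = -0.31479
t = -78.336 / sqrt(2.307) * -0.31479 = 16.235 s

16.235 s


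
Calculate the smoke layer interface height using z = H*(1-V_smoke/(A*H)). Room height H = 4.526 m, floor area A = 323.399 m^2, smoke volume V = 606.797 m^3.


V/(A*H) = 0.41456
1 - 0.41456 = 0.58544
z = 4.526 * 0.58544 = 2.6497 m

2.6497 m


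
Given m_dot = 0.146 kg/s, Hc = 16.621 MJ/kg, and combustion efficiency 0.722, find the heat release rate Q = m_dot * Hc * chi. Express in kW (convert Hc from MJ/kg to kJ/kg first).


Hc = 16.621 MJ/kg = 16.621 * 1000 kJ/kg = 16621 kJ/kg
Q = 0.146 kg/s * 16621 kJ/kg * 0.722 = 1752.1 kW

1752.1 kW


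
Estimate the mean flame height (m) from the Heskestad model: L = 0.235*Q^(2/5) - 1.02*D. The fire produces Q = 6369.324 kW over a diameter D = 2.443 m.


Q^(2/5) = 33.238
0.235 * Q^(2/5) = 7.8110
1.02 * D = 2.4919
L = 5.3191 m

5.3191 m


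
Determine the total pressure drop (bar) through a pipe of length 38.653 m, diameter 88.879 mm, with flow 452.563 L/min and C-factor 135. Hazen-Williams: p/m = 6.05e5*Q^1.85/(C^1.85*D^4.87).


Q^1.85 = 81848
C^1.85 = 8732.1
D^4.87 = 3.0949e+09
p/m = 0.0018323 bar/m
p_total = 0.0018323 * 38.653 = 0.070823 bar

0.070823 bar


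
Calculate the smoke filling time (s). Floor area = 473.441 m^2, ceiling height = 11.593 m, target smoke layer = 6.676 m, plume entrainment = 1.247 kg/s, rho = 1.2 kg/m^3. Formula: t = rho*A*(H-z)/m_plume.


H - z = 4.917 m
t = 1.2 * 473.441 * 4.917 / 1.247 = 2240.2 s

2240.2 s


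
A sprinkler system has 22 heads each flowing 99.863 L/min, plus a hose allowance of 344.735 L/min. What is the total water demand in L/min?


Sprinkler demand = 22 * 99.863 = 2196.986 L/min
Total = 2196.986 + 344.735 = 2541.721 L/min

2541.721 L/min


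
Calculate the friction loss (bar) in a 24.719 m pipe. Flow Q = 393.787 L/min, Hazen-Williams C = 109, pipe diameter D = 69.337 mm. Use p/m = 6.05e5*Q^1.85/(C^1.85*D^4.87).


Q^1.85 = 63275
C^1.85 = 5878.1
D^4.87 = 9.2363e+08
p/m = 0.0070510 bar/m
p_total = 0.0070510 * 24.719 = 0.17429 bar

0.17429 bar


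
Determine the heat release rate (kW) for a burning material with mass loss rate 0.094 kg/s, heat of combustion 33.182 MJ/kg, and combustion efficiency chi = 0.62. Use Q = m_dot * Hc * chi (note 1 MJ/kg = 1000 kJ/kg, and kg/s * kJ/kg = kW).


Hc = 33.182 MJ/kg = 33.182 * 1000 kJ/kg = 33182 kJ/kg
Q = 0.094 kg/s * 33182 kJ/kg * 0.62 = 1933.8 kW

1933.8 kW


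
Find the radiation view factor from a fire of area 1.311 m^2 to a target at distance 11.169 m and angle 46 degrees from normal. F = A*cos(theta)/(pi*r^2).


cos(46 deg) = 0.69466
pi*r^2 = 391.90
F = 1.311 * 0.69466 / 391.90 = 0.0023238

0.0023238


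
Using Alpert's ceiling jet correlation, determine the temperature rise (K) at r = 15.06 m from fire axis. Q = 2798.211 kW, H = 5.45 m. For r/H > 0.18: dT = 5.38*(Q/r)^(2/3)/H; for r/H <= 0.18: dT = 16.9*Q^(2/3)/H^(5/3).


r/H = 15.06 / 5.45 = 2.7633
r/H > 0.18, so dT = 5.38*(Q/r)^(2/3)/H
Q/r = 185.80
(Q/r)^(2/3) = 32.561
dT = 5.38 * 32.561 / 5.45 = 32.143 K

32.143 K


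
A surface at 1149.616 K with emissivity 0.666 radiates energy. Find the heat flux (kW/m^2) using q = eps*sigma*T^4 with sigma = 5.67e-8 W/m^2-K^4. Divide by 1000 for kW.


T^4 = 1.7467e+12
q = 0.666 * 5.67e-8 * 1.7467e+12 / 1000 = 65.958 kW/m^2

65.958 kW/m^2


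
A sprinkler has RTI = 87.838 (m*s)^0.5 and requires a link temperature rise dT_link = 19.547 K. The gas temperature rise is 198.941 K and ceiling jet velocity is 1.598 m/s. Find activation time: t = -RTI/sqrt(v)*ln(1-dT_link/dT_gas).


dT_link/dT_gas = 0.098255
ln(1 - 0.098255) = -0.10342
t = -87.838 / sqrt(1.598) * -0.10342 = 7.1865 s

7.1865 s


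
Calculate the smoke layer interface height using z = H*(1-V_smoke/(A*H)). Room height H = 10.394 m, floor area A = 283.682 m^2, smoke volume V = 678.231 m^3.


V/(A*H) = 0.23002
1 - 0.23002 = 0.76998
z = 10.394 * 0.76998 = 8.0032 m

8.0032 m


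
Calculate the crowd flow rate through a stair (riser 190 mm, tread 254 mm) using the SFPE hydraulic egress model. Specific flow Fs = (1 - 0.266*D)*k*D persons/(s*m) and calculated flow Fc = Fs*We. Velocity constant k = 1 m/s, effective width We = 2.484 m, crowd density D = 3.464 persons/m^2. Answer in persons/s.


1 - 0.266*D = 1 - 0.266*3.464 = 0.078576
Fs = 0.078576 * 1 * 3.464 = 0.27219 persons/(s*m)
Fc = 0.27219 * 2.484 = 0.67611 persons/s

0.67611 persons/s


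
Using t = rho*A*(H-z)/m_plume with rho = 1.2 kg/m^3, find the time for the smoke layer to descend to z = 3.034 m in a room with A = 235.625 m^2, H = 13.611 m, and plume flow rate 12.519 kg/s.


H - z = 10.577 m
t = 1.2 * 235.625 * 10.577 / 12.519 = 238.89 s

238.89 s


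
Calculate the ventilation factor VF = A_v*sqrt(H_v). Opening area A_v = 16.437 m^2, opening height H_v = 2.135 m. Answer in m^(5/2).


sqrt(H_v) = 1.4612
VF = 16.437 * 1.4612 = 24.017 m^(5/2)

24.017 m^(5/2)


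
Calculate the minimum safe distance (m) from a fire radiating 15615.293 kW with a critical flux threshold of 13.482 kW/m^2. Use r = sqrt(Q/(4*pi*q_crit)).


4*pi*q_crit = 169.42
Q/(4*pi*q_crit) = 92.169
r = sqrt(92.169) = 9.6005 m

9.6005 m


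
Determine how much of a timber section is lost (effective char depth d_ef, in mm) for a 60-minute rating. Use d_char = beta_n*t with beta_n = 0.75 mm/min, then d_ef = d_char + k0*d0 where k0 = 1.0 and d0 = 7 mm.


d_char = 0.75 * 60 = 45 mm
d_ef = 45 + 1.0*7 = 52 mm

52 mm


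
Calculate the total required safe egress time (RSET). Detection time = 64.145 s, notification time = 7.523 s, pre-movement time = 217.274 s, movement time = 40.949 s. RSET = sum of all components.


Total = 64.145 + 7.523 + 217.274 + 40.949 = 329.891 s

329.891 s


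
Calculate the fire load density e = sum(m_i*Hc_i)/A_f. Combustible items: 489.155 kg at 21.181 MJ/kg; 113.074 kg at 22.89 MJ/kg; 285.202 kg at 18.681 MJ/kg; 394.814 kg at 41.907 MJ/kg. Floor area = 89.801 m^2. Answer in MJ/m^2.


Total energy = 489.155*21.181 + 113.074*22.89 + 285.202*18.681 + 394.814*41.907
= 10360.79 + 2588.264 + 5327.859 + 16545.47
= 34822.38 MJ
e = 34822.38 / 89.801 = 387.77 MJ/m^2

387.77 MJ/m^2


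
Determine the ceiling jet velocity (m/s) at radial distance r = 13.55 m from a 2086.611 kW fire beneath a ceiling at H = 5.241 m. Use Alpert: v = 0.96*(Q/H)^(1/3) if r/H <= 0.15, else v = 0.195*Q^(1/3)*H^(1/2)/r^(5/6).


r/H = 13.55 / 5.241 = 2.5854
r/H > 0.15, so v = 0.195*Q^(1/3)*H^(1/2)/r^(5/6)
Q^(1/3) = 12.779
H^(1/2) = 2.2893
r^(5/6) = 8.7757
v = 0.195 * 12.779 * 2.2893 / 8.7757 = 0.65004 m/s

0.65004 m/s


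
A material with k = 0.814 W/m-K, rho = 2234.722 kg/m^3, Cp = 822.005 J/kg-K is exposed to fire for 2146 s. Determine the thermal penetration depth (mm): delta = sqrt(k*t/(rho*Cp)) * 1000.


alpha = 0.814 / (2234.722 * 822.005) = 4.4313e-07 m^2/s
alpha * t = 0.00095095
delta = sqrt(0.00095095) * 1000 = 30.837 mm

30.837 mm


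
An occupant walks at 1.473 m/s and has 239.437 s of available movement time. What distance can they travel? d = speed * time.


d = 1.473 * 239.437 = 352.69 m

352.69 m


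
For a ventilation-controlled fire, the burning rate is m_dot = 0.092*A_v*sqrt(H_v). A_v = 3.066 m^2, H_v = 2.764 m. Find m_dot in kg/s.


sqrt(H_v) = 1.6625
m_dot = 0.092 * 3.066 * 1.6625 = 0.46895 kg/s

0.46895 kg/s


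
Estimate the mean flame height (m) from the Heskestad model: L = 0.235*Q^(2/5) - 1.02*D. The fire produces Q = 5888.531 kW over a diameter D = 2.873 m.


Q^(2/5) = 32.211
0.235 * Q^(2/5) = 7.5696
1.02 * D = 2.9305
L = 4.6391 m

4.6391 m


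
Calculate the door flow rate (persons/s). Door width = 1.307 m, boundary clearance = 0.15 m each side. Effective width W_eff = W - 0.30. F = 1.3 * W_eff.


W_eff = 1.307 - 0.30 = 1.007 m
F = 1.3 * 1.007 = 1.3091 persons/s

1.3091 persons/s


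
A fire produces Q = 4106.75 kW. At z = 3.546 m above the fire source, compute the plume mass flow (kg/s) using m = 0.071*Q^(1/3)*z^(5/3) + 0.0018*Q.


Q^(1/3) = 16.014
z^(5/3) = 8.2458
First term = 0.071 * 16.014 * 8.2458 = 9.3754
Second term = 0.0018 * 4106.75 = 7.3921
m = 16.768 kg/s

16.768 kg/s


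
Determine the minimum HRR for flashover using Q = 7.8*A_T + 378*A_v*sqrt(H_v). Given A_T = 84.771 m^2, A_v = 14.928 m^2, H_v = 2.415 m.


7.8*A_T = 661.21
sqrt(H_v) = 1.5540
378*A_v*sqrt(H_v) = 8769.0
Q = 661.21 + 8769.0 = 9430.3 kW

9430.3 kW


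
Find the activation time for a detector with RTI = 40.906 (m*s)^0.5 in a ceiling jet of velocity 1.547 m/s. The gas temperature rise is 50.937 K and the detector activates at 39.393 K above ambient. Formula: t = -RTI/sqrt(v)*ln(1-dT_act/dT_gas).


dT_act/dT_gas = 0.77337
ln(1 - 0.77337) = -1.4844
t = -40.906 / sqrt(1.547) * -1.4844 = 48.820 s

48.820 s


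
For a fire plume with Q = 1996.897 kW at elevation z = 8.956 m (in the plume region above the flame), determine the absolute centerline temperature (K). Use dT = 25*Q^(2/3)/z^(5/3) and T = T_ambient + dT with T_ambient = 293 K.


Q^(2/3) = 158.58
z^(5/3) = 38.624
dT = 25 * 158.58 / 38.624 = 102.64 K
T = 293 + 102.64 = 395.64 K

395.64 K


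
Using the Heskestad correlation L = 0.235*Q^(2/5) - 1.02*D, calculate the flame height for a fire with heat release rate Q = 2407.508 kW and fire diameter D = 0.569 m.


Q^(2/5) = 22.523
0.235 * Q^(2/5) = 5.2929
1.02 * D = 0.58038
L = 4.7125 m

4.7125 m


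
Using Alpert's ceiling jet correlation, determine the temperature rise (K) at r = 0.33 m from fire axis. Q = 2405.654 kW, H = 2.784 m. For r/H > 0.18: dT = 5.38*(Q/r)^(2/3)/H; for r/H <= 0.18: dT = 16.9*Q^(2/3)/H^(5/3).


r/H = 0.33 / 2.784 = 0.11853
r/H <= 0.18, so dT = 16.9*Q^(2/3)/H^(5/3)
Q^(2/3) = 179.54
H^(5/3) = 5.5095
dT = 16.9 * 179.54 / 5.5095 = 550.71 K

550.71 K


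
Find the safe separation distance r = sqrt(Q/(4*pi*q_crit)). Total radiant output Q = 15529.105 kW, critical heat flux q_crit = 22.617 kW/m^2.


4*pi*q_crit = 284.21
Q/(4*pi*q_crit) = 54.639
r = sqrt(54.639) = 7.3918 m

7.3918 m


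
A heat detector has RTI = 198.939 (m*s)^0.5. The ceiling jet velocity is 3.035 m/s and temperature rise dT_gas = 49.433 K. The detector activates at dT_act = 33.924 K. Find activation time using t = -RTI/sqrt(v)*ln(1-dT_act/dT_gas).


dT_act/dT_gas = 0.68626
ln(1 - 0.68626) = -1.1592
t = -198.939 / sqrt(3.035) * -1.1592 = 132.37 s

132.37 s


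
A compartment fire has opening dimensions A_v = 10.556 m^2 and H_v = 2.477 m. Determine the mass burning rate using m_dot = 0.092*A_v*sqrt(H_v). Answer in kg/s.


sqrt(H_v) = 1.5738
m_dot = 0.092 * 10.556 * 1.5738 = 1.5284 kg/s

1.5284 kg/s


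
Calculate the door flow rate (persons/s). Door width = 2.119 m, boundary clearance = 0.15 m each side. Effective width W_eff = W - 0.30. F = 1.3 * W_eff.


W_eff = 2.119 - 0.30 = 1.819 m
F = 1.3 * 1.819 = 2.3647 persons/s

2.3647 persons/s


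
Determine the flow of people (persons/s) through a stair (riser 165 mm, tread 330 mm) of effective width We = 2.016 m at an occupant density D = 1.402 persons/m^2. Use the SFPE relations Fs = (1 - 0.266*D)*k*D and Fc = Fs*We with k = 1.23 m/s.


1 - 0.266*D = 1 - 0.266*1.402 = 0.62707
Fs = 0.62707 * 1.23 * 1.402 = 1.0814 persons/(s*m)
Fc = 1.0814 * 2.016 = 2.1800 persons/s

2.1800 persons/s


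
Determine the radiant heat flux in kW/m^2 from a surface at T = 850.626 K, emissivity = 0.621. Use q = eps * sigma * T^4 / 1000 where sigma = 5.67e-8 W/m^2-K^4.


T^4 = 5.2355e+11
q = 0.621 * 5.67e-8 * 5.2355e+11 / 1000 = 18.434 kW/m^2

18.434 kW/m^2


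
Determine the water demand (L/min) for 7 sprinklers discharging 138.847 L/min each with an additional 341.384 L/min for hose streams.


Sprinkler demand = 7 * 138.847 = 971.929 L/min
Total = 971.929 + 341.384 = 1313.313 L/min

1313.313 L/min


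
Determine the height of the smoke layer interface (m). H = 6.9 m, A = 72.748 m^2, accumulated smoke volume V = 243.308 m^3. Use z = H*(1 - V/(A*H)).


V/(A*H) = 0.48471
1 - 0.48471 = 0.51529
z = 6.9 * 0.51529 = 3.5555 m

3.5555 m


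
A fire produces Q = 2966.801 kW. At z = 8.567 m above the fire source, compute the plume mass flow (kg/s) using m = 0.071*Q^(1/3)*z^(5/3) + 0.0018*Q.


Q^(1/3) = 14.369
z^(5/3) = 35.869
First term = 0.071 * 14.369 * 35.869 = 36.593
Second term = 0.0018 * 2966.801 = 5.3402
m = 41.934 kg/s

41.934 kg/s


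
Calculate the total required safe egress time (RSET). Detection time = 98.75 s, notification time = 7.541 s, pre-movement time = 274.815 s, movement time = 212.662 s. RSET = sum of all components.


Total = 98.75 + 7.541 + 274.815 + 212.662 = 593.768 s

593.768 s


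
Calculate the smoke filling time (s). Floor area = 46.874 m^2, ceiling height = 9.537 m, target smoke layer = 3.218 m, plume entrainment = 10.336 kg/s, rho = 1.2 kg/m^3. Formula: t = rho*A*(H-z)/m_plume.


H - z = 6.319 m
t = 1.2 * 46.874 * 6.319 / 10.336 = 34.388 s

34.388 s


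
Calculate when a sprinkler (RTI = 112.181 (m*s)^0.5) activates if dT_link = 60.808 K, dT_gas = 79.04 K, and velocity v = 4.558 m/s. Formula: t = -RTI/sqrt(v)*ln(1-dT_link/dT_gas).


dT_link/dT_gas = 0.76933
ln(1 - 0.76933) = -1.4668
t = -112.181 / sqrt(4.558) * -1.4668 = 77.072 s

77.072 s


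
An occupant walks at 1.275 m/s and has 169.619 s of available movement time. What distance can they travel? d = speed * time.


d = 1.275 * 169.619 = 216.26 m

216.26 m


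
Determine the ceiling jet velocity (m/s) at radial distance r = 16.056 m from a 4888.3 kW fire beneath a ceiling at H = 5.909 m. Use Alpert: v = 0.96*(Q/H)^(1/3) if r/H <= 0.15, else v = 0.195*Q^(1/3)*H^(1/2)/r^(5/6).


r/H = 16.056 / 5.909 = 2.7172
r/H > 0.15, so v = 0.195*Q^(1/3)*H^(1/2)/r^(5/6)
Q^(1/3) = 16.971
H^(1/2) = 2.4308
r^(5/6) = 10.109
v = 0.195 * 16.971 * 2.4308 / 10.109 = 0.79582 m/s

0.79582 m/s


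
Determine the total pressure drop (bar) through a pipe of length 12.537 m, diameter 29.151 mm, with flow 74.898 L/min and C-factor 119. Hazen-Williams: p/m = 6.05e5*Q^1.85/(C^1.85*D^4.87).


Q^1.85 = 2936.1
C^1.85 = 6914.5
D^4.87 = 1.3579e+07
p/m = 0.018919 bar/m
p_total = 0.018919 * 12.537 = 0.23719 bar

0.23719 bar


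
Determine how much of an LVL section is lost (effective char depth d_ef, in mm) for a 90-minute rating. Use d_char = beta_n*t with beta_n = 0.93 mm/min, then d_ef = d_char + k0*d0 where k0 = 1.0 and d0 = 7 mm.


d_char = 0.93 * 90 = 83.7 mm
d_ef = 83.7 + 1.0*7 = 90.7 mm

90.7 mm


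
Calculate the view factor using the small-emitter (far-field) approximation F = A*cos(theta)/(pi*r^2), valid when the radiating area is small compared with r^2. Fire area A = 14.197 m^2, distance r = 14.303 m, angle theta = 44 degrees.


cos(44 deg) = 0.71934
pi*r^2 = 642.69
F = 14.197 * 0.71934 / 642.69 = 0.015890

0.015890


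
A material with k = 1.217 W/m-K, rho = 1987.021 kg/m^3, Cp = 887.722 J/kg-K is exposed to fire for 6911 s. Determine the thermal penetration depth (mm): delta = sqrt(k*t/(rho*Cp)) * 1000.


alpha = 1.217 / (1987.021 * 887.722) = 6.8994e-07 m^2/s
alpha * t = 0.0047682
delta = sqrt(0.0047682) * 1000 = 69.052 mm

69.052 mm


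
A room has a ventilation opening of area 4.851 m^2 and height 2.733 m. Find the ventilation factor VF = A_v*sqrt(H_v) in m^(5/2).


sqrt(H_v) = 1.6532
VF = 4.851 * 1.6532 = 8.0196 m^(5/2)

8.0196 m^(5/2)


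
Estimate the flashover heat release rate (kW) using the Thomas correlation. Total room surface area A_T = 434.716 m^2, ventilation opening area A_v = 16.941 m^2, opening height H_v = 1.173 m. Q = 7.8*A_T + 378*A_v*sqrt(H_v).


7.8*A_T = 3390.8
sqrt(H_v) = 1.0831
378*A_v*sqrt(H_v) = 6935.5
Q = 3390.8 + 6935.5 = 10326 kW

10326 kW


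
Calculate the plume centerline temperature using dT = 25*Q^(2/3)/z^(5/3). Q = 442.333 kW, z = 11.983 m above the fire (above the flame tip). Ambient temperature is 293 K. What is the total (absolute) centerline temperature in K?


Q^(2/3) = 58.054
z^(5/3) = 62.749
dT = 25 * 58.054 / 62.749 = 23.129 K
T = 293 + 23.129 = 316.13 K

316.13 K


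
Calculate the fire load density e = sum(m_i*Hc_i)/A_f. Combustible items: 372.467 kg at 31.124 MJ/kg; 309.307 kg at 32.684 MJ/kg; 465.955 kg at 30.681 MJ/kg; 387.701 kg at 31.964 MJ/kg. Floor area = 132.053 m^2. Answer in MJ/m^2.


Total energy = 372.467*31.124 + 309.307*32.684 + 465.955*30.681 + 387.701*31.964
= 11592.66 + 10109.39 + 14295.97 + 12392.47
= 48390.49 MJ
e = 48390.49 / 132.053 = 366.45 MJ/m^2

366.45 MJ/m^2


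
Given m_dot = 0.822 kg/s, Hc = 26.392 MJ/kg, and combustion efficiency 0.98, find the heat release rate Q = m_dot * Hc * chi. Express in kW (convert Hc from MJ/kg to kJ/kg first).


Hc = 26.392 MJ/kg = 26.392 * 1000 kJ/kg = 26392 kJ/kg
Q = 0.822 kg/s * 26392 kJ/kg * 0.98 = 21260 kW

21260 kW


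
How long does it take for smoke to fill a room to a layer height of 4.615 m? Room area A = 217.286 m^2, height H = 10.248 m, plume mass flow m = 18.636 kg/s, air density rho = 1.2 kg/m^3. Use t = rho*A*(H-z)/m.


H - z = 5.633 m
t = 1.2 * 217.286 * 5.633 / 18.636 = 78.813 s

78.813 s
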